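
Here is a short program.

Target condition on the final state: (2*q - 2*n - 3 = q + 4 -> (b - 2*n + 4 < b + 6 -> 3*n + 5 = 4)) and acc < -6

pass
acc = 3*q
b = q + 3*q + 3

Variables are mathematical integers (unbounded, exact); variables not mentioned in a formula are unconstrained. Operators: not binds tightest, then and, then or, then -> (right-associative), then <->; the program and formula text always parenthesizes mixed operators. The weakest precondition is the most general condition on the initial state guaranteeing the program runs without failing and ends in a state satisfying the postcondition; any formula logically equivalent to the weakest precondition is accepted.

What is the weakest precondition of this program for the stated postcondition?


Working backward. After the program, the postcondition (2*q - 2*n - 3 = q + 4 -> (b - 2*n + 4 < b + 6 -> 3*n + 5 = 4)) and acc < -6 must hold; in canonical form it is (q = 2*n + 7 -> (2*n > -2 -> 3*n = -1)) and acc < -6.
Before b := q + 3*q + 3: (q = 2*n + 7 -> (2*n > -2 -> 3*n = -1)) and acc < -6
Before acc := 3*q: (q = 2*n + 7 -> (2*n > -2 -> 3*n = -1)) and 3*q < -6
Before skip: (q = 2*n + 7 -> (2*n > -2 -> 3*n = -1)) and 3*q < -6
Answer: WP = (q = 2*n + 7 -> (2*n > -2 -> 3*n = -1)) and 3*q < -6


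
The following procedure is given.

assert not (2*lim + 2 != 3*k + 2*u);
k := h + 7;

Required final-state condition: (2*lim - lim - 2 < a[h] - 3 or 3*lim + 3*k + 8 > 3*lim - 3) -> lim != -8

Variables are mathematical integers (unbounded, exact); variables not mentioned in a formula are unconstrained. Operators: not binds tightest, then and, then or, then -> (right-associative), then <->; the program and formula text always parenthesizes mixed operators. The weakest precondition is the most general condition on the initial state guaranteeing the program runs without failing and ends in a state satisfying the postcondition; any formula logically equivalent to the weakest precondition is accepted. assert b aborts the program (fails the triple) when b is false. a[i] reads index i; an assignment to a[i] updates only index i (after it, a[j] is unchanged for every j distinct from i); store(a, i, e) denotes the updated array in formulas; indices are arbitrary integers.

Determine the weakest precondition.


Working backward. After the program, the postcondition (2*lim - lim - 2 < a[h] - 3 or 3*lim + 3*k + 8 > 3*lim - 3) -> lim != -8 must hold; in canonical form it is (lim < a[h] - 1 or 3*k > -11) -> lim != -8.
Before k := h + 7: (lim < a[h] - 1 or 3*h > -32) -> lim != -8
Before assert not (2*lim + 2 != 3*k + 2*u): (not (2*lim != 3*k + 2*u - 2)) and ((lim < a[h] - 1 or 3*h > -32) -> lim != -8)
Answer: WP = (not (2*lim != 3*k + 2*u - 2)) and ((lim < a[h] - 1 or 3*h > -32) -> lim != -8)


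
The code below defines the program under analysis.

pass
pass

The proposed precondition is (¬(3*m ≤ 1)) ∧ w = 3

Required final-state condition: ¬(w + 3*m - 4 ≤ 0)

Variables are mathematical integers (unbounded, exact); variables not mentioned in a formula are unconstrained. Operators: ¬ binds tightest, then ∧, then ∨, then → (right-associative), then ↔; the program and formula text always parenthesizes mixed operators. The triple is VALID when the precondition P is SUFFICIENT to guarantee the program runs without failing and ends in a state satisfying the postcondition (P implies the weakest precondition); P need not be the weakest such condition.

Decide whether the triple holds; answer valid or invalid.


Working backward. After the program, the postcondition ¬(w + 3*m - 4 ≤ 0) must hold; in canonical form it is ¬(3*m + w ≤ 4).
Before skip: ¬(3*m + w ≤ 4)
Before skip: ¬(3*m + w ≤ 4)
The weakest precondition is ¬(3*m + w ≤ 4).
Check whether (¬(3*m ≤ 1)) ∧ w = 3 implies it.
Every state satisfying the precondition satisfies the weakest precondition: the implication holds.
Answer: valid


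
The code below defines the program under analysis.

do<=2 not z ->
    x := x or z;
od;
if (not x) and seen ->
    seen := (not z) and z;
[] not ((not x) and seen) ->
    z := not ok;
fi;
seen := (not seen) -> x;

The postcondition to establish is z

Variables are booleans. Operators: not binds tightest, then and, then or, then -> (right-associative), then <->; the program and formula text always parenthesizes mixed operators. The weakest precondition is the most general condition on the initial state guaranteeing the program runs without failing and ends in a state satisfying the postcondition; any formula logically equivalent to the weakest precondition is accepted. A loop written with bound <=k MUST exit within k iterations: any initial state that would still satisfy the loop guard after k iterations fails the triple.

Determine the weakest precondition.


Working backward. After the program, z must hold.
Before seen := (not seen) -> x: z
Then branch requires z; else branch requires not ok.
Before the if: (((not x) and seen) -> z) and ((not ((not x) and seen)) -> (not ok))
Before the loop (bound <=2), unroll the exhaustion recursion (WP_0 = exit-now case; WP_j = one more guarded iteration, up to j = 2):
  WP_0: z and (((not x) and seen) -> z) and ((not ((not x) and seen)) -> (not ok))
  WP_1: ((not z) -> (z and (((not (x or z)) and seen) -> z) and ((not ((not (x or z)) and seen)) -> (not ok)))) and (z -> ((((not x) and seen) -> z) and ((not ((not x) and seen)) -> (not ok))))
  WP_2: ((not z) -> (((not z) -> (z and (((not (x or z)) and seen) -> z) and ((not ((not (x or z)) and seen)) -> (not ok)))) and (z -> ((((not (x or z)) and seen) -> z) and ((not ((not (x or z)) and seen)) -> (not ok)))))) and (z -> ((((not x) and seen) -> z) and ((not ((not x) and seen)) -> (not ok))))
So before the loop: ((not z) -> (((not z) -> (z and (((not (x or z)) and seen) -> z) and ((not ((not (x or z)) and seen)) -> (not ok)))) and (z -> ((((not (x or z)) and seen) -> z) and ((not ((not (x or z)) and seen)) -> (not ok)))))) and (z -> ((((not x) and seen) -> z) and ((not ((not x) and seen)) -> (not ok))))
Answer: WP = ((not z) -> (((not z) -> (z and (((not (x or z)) and seen) -> z) and ((not ((not (x or z)) and seen)) -> (not ok)))) and (z -> ((((not (x or z)) and seen) -> z) and ((not ((not (x or z)) and seen)) -> (not ok)))))) and (z -> ((((not x) and seen) -> z) and ((not ((not x) and seen)) -> (not ok))))


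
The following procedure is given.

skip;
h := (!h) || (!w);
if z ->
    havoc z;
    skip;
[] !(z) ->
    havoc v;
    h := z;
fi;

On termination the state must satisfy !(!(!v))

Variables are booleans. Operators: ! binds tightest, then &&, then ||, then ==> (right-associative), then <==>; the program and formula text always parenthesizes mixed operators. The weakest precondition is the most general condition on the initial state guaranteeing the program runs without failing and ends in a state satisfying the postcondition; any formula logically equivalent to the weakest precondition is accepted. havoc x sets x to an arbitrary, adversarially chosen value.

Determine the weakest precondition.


Working backward. After the program, the postcondition !(!(!v)) must hold; in canonical form it is !v.
Then branch requires !v; else branch requires false.
Before the if: (z ==> (!v)) && z
Before h := (!h) || (!w): (z ==> (!v)) && z
Before skip: (z ==> (!v)) && z
Answer: WP = (z ==> (!v)) && z


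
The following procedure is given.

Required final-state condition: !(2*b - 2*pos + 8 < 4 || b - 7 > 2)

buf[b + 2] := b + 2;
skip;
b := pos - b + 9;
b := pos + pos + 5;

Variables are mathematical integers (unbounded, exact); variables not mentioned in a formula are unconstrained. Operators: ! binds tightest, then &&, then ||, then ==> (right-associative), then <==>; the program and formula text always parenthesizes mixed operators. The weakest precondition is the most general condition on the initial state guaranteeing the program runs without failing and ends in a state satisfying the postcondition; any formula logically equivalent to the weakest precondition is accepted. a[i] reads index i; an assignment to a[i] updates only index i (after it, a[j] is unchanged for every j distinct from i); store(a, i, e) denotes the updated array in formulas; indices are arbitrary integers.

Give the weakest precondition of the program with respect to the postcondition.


Working backward. After the program, the postcondition !(2*b - 2*pos + 8 < 4 || b - 7 > 2) must hold; in canonical form it is !(2*b < 2*pos - 4 || b > 9).
Before b := pos + pos + 5: !(2*pos < -14 || 2*pos > 4)
Before b := pos - b + 9: !(2*pos < -14 || 2*pos > 4)
Before skip: !(2*pos < -14 || 2*pos > 4)
Before buf[b + 2] := b + 2: !(2*pos < -14 || 2*pos > 4)
Answer: WP = !(2*pos < -14 || 2*pos > 4)


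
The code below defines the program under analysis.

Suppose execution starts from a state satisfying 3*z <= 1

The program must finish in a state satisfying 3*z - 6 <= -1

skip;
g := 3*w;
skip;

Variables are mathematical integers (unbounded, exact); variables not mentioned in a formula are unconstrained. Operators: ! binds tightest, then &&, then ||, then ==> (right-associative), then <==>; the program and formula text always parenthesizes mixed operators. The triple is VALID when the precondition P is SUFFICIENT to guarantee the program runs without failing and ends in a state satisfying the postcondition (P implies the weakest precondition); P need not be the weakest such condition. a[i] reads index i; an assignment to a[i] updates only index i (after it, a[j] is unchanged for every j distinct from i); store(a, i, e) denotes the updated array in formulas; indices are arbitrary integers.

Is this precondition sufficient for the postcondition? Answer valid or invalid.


Working backward. After the program, the postcondition 3*z - 6 <= -1 must hold; in canonical form it is 3*z <= 5.
Before skip: 3*z <= 5
Before g := 3*w: 3*z <= 5
Before skip: 3*z <= 5
The weakest precondition is 3*z <= 5.
Check whether 3*z <= 1 implies it.
Every state satisfying the precondition satisfies the weakest precondition: the implication holds.
Answer: valid


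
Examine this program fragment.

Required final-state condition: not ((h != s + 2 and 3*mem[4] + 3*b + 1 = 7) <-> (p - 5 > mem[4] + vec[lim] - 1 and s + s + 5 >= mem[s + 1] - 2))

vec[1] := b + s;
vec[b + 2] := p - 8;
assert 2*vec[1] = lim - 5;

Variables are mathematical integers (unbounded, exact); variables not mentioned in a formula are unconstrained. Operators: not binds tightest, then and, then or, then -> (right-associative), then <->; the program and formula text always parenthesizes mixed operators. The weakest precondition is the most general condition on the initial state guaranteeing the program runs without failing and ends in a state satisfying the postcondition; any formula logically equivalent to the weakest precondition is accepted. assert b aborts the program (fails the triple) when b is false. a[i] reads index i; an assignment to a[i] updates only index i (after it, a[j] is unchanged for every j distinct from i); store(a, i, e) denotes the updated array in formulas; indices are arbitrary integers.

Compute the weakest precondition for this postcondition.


Working backward. After the program, the postcondition not ((h != s + 2 and 3*mem[4] + 3*b + 1 = 7) <-> (p - 5 > mem[4] + vec[lim] - 1 and s + s + 5 >= mem[s + 1] - 2)) must hold; in canonical form it is not ((h != s + 2 and 3*mem[4] + 3*b = 6) <-> (p > mem[4] + vec[lim] + 4 and 2*s >= mem[s + 1] - 7)).
Before assert 2*vec[1] = lim - 5: 2*vec[1] = lim - 5 and (not ((h != s + 2 and 3*mem[4] + 3*b = 6) <-> (p > mem[4] + vec[lim] + 4 and 2*s >= mem[s + 1] - 7)))
Before vec[b + 2] := p - 8: 2*store(vec, b + 2, p - 8)[1] = lim - 5 and (not ((h != s + 2 and 3*mem[4] + 3*b = 6) <-> (p > mem[4] + store(vec, b + 2, p - 8)[lim] + 4 and 2*s >= mem[s + 1] - 7)))
Before vec[1] := b + s: 2*store(store(vec, 1, b + s), b + 2, p - 8)[1] = lim - 5 and (not ((h != s + 2 and 3*mem[4] + 3*b = 6) <-> (p > mem[4] + store(store(vec, 1, b + s), b + 2, p - 8)[lim] + 4 and 2*s >= mem[s + 1] - 7)))
Answer: WP = 2*store(store(vec, 1, b + s), b + 2, p - 8)[1] = lim - 5 and (not ((h != s + 2 and 3*mem[4] + 3*b = 6) <-> (p > mem[4] + store(store(vec, 1, b + s), b + 2, p - 8)[lim] + 4 and 2*s >= mem[s + 1] - 7)))


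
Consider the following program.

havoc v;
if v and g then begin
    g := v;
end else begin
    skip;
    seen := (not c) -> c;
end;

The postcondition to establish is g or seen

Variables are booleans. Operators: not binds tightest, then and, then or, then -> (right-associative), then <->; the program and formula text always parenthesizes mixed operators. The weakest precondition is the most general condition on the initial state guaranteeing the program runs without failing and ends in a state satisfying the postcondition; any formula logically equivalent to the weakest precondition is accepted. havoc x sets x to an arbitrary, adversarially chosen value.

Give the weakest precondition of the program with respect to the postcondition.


Working backward. After the program, g or seen must hold.
Then branch requires v or seen; else branch requires g or ((not c) -> c).
Before the if: ((v and g) -> (v or seen)) and ((not (v and g)) -> (g or ((not c) -> c)))
Before havoc v: ((not g) -> (g or ((not c) -> c))) and (g or ((not c) -> c))
Answer: WP = ((not g) -> (g or ((not c) -> c))) and (g or ((not c) -> c))


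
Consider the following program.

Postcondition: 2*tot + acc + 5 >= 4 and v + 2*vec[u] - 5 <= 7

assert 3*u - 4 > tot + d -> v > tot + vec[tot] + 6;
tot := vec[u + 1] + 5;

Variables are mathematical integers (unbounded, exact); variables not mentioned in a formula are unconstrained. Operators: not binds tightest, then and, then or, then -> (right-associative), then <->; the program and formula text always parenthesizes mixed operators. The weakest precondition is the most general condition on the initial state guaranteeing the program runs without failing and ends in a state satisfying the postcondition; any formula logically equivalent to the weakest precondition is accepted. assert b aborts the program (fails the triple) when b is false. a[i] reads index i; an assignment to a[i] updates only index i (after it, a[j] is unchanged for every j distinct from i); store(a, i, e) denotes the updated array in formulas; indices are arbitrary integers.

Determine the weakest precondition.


Working backward. After the program, the postcondition 2*tot + acc + 5 >= 4 and v + 2*vec[u] - 5 <= 7 must hold; in canonical form it is acc + 2*tot >= -1 and 2*vec[u] + v <= 12.
Before tot := vec[u + 1] + 5: 2*vec[u + 1] + acc >= -11 and 2*vec[u] + v <= 12
Before assert 3*u - 4 > tot + d -> v > tot + vec[tot] + 6: (3*u > d + tot + 4 -> v > vec[tot] + tot + 6) and 2*vec[u + 1] + acc >= -11 and 2*vec[u] + v <= 12
Answer: WP = (3*u > d + tot + 4 -> v > vec[tot] + tot + 6) and 2*vec[u + 1] + acc >= -11 and 2*vec[u] + v <= 12


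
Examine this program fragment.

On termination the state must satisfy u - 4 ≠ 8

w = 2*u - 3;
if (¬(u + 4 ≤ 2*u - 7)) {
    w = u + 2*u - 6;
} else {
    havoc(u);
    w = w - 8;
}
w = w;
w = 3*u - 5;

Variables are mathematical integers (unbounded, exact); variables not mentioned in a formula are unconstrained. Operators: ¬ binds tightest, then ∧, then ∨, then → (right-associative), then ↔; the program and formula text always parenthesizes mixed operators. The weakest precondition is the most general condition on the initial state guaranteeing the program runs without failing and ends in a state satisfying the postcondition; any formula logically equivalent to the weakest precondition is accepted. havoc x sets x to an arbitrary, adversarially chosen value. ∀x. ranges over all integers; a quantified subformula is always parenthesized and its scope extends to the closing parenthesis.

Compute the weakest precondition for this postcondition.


Working backward. After the program, the postcondition u - 4 ≠ 8 must hold; in canonical form it is u ≠ 12.
Before w := 3*u - 5: u ≠ 12
Before w := w: u ≠ 12
Then branch requires u ≠ 12; else branch requires ∀u_1. u_1 ≠ 12.
Before the if: ((¬(u ≥ 11)) → u ≠ 12) ∧ (u ≥ 11 → (∀u_1. u_1 ≠ 12))
Before w := 2*u - 3: ((¬(u ≥ 11)) → u ≠ 12) ∧ (u ≥ 11 → (∀u_1. u_1 ≠ 12))
Answer: WP = ((¬(u ≥ 11)) → u ≠ 12) ∧ (u ≥ 11 → (∀u_1. u_1 ≠ 12))


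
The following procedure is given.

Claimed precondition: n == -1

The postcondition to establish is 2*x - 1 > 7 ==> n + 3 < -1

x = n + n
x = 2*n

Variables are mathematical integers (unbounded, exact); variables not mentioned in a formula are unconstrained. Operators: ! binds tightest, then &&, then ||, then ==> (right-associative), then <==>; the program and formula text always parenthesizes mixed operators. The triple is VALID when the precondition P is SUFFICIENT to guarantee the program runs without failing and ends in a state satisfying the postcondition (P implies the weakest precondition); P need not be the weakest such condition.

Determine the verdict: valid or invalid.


Working backward. After the program, the postcondition 2*x - 1 > 7 ==> n + 3 < -1 must hold; in canonical form it is 2*x > 8 ==> n < -4.
Before x := 2*n: 4*n > 8 ==> n < -4
Before x := n + n: 4*n > 8 ==> n < -4
The weakest precondition is 4*n > 8 ==> n < -4.
Check whether n == -1 implies it.
Every state satisfying the precondition satisfies the weakest precondition: the implication holds.
Answer: valid


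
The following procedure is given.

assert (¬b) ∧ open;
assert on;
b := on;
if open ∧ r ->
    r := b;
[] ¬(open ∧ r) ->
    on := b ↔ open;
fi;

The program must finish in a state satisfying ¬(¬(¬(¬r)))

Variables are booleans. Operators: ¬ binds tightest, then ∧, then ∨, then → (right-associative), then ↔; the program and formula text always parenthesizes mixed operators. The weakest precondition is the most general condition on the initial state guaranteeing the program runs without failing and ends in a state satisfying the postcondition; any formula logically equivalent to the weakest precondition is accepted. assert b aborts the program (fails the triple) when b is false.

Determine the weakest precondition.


Working backward. After the program, the postcondition ¬(¬(¬(¬r))) must hold; in canonical form it is r.
Then branch requires b; else branch requires r.
Before the if: ((open ∧ r) → b) ∧ ((¬(open ∧ r)) → r)
Before b := on: ((open ∧ r) → on) ∧ ((¬(open ∧ r)) → r)
Before assert on: on ∧ ((open ∧ r) → on) ∧ ((¬(open ∧ r)) → r)
Before assert (¬b) ∧ open: (¬b) ∧ open ∧ on ∧ ((open ∧ r) → on) ∧ ((¬(open ∧ r)) → r)
Answer: WP = (¬b) ∧ open ∧ on ∧ ((open ∧ r) → on) ∧ ((¬(open ∧ r)) → r)


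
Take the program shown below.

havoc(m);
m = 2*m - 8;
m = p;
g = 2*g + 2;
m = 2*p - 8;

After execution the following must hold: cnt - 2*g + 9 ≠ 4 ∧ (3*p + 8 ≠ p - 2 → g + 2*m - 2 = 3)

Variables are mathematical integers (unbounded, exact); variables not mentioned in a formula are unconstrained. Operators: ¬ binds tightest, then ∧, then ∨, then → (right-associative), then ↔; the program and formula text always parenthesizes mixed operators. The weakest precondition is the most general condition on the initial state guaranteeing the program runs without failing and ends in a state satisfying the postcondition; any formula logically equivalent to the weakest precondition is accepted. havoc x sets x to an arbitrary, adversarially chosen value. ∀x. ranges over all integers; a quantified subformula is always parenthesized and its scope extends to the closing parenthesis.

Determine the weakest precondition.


Working backward. After the program, the postcondition cnt - 2*g + 9 ≠ 4 ∧ (3*p + 8 ≠ p - 2 → g + 2*m - 2 = 3) must hold; in canonical form it is cnt ≠ 2*g - 5 ∧ (2*p ≠ -10 → g + 2*m = 5).
Before m := 2*p - 8: cnt ≠ 2*g - 5 ∧ (2*p ≠ -10 → g + 4*p = 21)
Before g := 2*g + 2: cnt ≠ 4*g - 1 ∧ (2*p ≠ -10 → 2*g + 4*p = 19)
Before m := p: cnt ≠ 4*g - 1 ∧ (2*p ≠ -10 → 2*g + 4*p = 19)
Before m := 2*m - 8: cnt ≠ 4*g - 1 ∧ (2*p ≠ -10 → 2*g + 4*p = 19)
Before havoc m: cnt ≠ 4*g - 1 ∧ (2*p ≠ -10 → 2*g + 4*p = 19)
Answer: WP = cnt ≠ 4*g - 1 ∧ (2*p ≠ -10 → 2*g + 4*p = 19)


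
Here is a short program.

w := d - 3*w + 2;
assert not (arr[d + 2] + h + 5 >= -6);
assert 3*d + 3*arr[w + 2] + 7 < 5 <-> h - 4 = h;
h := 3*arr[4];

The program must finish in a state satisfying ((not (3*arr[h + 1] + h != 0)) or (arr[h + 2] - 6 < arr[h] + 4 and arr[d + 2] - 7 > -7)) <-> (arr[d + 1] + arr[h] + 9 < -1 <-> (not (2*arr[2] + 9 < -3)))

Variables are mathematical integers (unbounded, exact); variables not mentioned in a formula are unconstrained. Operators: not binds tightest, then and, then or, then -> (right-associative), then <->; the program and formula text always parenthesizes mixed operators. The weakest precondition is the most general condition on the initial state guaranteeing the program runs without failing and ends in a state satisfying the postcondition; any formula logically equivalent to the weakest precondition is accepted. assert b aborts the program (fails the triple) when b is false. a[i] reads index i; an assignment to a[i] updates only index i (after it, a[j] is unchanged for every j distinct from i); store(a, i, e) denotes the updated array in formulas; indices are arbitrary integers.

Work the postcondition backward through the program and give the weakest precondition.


Working backward. After the program, the postcondition ((not (3*arr[h + 1] + h != 0)) or (arr[h + 2] - 6 < arr[h] + 4 and arr[d + 2] - 7 > -7)) <-> (arr[d + 1] + arr[h] + 9 < -1 <-> (not (2*arr[2] + 9 < -3))) must hold; in canonical form it is ((not (3*arr[h + 1] + h != 0)) or (arr[h + 2] < arr[h] + 10 and arr[d + 2] > 0)) <-> (arr[d + 1] + arr[h] < -10 <-> (not (2*arr[2] < -12))).
Before h := 3*arr[4]: ((not (3*arr[3*arr[4] + 1] + 3*arr[4] != 0)) or (arr[3*arr[4] + 2] < arr[3*arr[4]] + 10 and arr[d + 2] > 0)) <-> (arr[d + 1] + arr[3*arr[4]] < -10 <-> (not (2*arr[2] < -12)))
Before assert 3*d + 3*arr[w + 2] + 7 < 5 <-> h - 4 = h: (not (3*arr[w + 2] + 3*d < -2)) and (((not (3*arr[3*arr[4] + 1] + 3*arr[4] != 0)) or (arr[3*arr[4] + 2] < arr[3*arr[4]] + 10 and arr[d + 2] > 0)) <-> (arr[d + 1] + arr[3*arr[4]] < -10 <-> (not (2*arr[2] < -12))))
Before assert not (arr[d + 2] + h + 5 >= -6): (not (arr[d + 2] + h >= -11)) and (not (3*arr[w + 2] + 3*d < -2)) and (((not (3*arr[3*arr[4] + 1] + 3*arr[4] != 0)) or (arr[3*arr[4] + 2] < arr[3*arr[4]] + 10 and arr[d + 2] > 0)) <-> (arr[d + 1] + arr[3*arr[4]] < -10 <-> (not (2*arr[2] < -12))))
Before w := d - 3*w + 2: (not (arr[d + 2] + h >= -11)) and (not (3*arr[d - 3*w + 4] + 3*d < -2)) and (((not (3*arr[3*arr[4] + 1] + 3*arr[4] != 0)) or (arr[3*arr[4] + 2] < arr[3*arr[4]] + 10 and arr[d + 2] > 0)) <-> (arr[d + 1] + arr[3*arr[4]] < -10 <-> (not (2*arr[2] < -12))))
Answer: WP = (not (arr[d + 2] + h >= -11)) and (not (3*arr[d - 3*w + 4] + 3*d < -2)) and (((not (3*arr[3*arr[4] + 1] + 3*arr[4] != 0)) or (arr[3*arr[4] + 2] < arr[3*arr[4]] + 10 and arr[d + 2] > 0)) <-> (arr[d + 1] + arr[3*arr[4]] < -10 <-> (not (2*arr[2] < -12))))


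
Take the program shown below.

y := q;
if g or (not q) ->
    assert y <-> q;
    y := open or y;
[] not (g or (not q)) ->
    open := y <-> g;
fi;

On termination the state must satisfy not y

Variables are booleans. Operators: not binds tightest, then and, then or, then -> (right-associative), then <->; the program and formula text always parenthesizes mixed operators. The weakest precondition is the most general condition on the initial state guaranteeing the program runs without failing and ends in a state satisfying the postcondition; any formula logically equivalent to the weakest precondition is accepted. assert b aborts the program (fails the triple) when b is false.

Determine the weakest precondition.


Working backward. After the program, not y must hold.
Then branch requires (y <-> q) and (not (open or y)); else branch requires not y.
Before the if: ((g or (not q)) -> ((y <-> q) and (not (open or y)))) and ((not (g or (not q))) -> (not y))
Before y := q: ((g or (not q)) -> (not (open or q))) and ((not (g or (not q))) -> (not q))
Answer: WP = ((g or (not q)) -> (not (open or q))) and ((not (g or (not q))) -> (not q))


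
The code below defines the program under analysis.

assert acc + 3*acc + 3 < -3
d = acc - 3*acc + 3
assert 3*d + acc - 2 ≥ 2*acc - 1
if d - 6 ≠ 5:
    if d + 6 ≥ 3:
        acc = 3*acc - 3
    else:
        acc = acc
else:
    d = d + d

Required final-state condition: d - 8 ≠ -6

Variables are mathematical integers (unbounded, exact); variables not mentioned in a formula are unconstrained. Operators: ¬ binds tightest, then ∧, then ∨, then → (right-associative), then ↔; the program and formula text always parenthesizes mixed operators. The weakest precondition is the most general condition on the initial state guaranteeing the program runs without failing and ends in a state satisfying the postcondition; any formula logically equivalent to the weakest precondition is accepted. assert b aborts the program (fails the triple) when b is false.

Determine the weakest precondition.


Working backward. After the program, the postcondition d - 8 ≠ -6 must hold; in canonical form it is d ≠ 2.
Then branch requires (d ≥ -3 → d ≠ 2) ∧ ((¬(d ≥ -3)) → d ≠ 2); else branch requires 2*d ≠ 2.
Before the if: (d ≠ 11 → ((d ≥ -3 → d ≠ 2) ∧ ((¬(d ≥ -3)) → d ≠ 2))) ∧ ((¬(d ≠ 11)) → 2*d ≠ 2)
Before assert 3*d + acc - 2 ≥ 2*acc - 1: 3*d ≥ acc + 1 ∧ (d ≠ 11 → ((d ≥ -3 → d ≠ 2) ∧ ((¬(d ≥ -3)) → d ≠ 2))) ∧ ((¬(d ≠ 11)) → 2*d ≠ 2)
Before d := acc - 3*acc + 3: 7*acc ≤ 8 ∧ (2*acc ≠ -8 → ((2*acc ≤ 6 → 2*acc ≠ 1) ∧ ((¬(2*acc ≤ 6)) → 2*acc ≠ 1))) ∧ ((¬(2*acc ≠ -8)) → 4*acc ≠ 4)
Before assert acc + 3*acc + 3 < -3: 4*acc < -6 ∧ 7*acc ≤ 8 ∧ (2*acc ≠ -8 → ((2*acc ≤ 6 → 2*acc ≠ 1) ∧ ((¬(2*acc ≤ 6)) → 2*acc ≠ 1))) ∧ ((¬(2*acc ≠ -8)) → 4*acc ≠ 4)
Answer: WP = 4*acc < -6 ∧ 7*acc ≤ 8 ∧ (2*acc ≠ -8 → ((2*acc ≤ 6 → 2*acc ≠ 1) ∧ ((¬(2*acc ≤ 6)) → 2*acc ≠ 1))) ∧ ((¬(2*acc ≠ -8)) → 4*acc ≠ 4)


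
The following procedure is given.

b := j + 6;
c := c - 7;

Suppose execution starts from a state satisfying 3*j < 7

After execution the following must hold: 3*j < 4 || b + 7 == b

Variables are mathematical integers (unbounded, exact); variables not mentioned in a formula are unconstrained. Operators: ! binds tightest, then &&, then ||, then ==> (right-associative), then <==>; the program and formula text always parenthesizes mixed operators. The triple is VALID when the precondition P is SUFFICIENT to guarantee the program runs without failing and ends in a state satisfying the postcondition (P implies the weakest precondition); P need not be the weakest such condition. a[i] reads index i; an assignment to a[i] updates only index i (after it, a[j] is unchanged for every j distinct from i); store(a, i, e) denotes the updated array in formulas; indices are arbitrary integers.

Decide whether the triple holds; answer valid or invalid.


Working backward. After the program, the postcondition 3*j < 4 || b + 7 == b must hold; in canonical form it is 3*j < 4.
Before c := c - 7: 3*j < 4
Before b := j + 6: 3*j < 4
The weakest precondition is 3*j < 4.
Check whether 3*j < 7 implies it.
Countermodel: at the initial state j = 2, the precondition holds but the weakest precondition fails.
Answer: invalid


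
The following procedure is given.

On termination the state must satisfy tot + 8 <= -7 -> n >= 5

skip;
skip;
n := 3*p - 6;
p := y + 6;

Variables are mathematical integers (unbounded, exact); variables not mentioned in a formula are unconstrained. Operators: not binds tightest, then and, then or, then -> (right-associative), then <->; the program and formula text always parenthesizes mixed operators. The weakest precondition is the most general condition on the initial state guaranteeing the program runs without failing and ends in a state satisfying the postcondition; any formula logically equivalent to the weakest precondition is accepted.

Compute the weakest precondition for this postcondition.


Working backward. After the program, the postcondition tot + 8 <= -7 -> n >= 5 must hold; in canonical form it is tot <= -15 -> n >= 5.
Before p := y + 6: tot <= -15 -> n >= 5
Before n := 3*p - 6: tot <= -15 -> 3*p >= 11
Before skip: tot <= -15 -> 3*p >= 11
Before skip: tot <= -15 -> 3*p >= 11
Answer: WP = tot <= -15 -> 3*p >= 11


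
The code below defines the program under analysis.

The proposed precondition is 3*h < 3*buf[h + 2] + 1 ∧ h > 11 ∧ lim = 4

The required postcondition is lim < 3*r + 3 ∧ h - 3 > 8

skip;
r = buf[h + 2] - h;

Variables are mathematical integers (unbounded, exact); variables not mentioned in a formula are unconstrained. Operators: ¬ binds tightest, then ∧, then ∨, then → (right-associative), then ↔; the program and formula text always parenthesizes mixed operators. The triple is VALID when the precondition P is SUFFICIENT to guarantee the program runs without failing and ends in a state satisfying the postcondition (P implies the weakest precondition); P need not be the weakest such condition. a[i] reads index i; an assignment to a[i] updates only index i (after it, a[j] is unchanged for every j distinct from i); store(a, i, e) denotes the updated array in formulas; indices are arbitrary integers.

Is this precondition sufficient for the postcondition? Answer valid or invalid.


Working backward. After the program, the postcondition lim < 3*r + 3 ∧ h - 3 > 8 must hold; in canonical form it is lim < 3*r + 3 ∧ h > 11.
Before r := buf[h + 2] - h: 3*h + lim < 3*buf[h + 2] + 3 ∧ h > 11
Before skip: 3*h + lim < 3*buf[h + 2] + 3 ∧ h > 11
The weakest precondition is 3*h + lim < 3*buf[h + 2] + 3 ∧ h > 11.
Check whether 3*h < 3*buf[h + 2] + 1 ∧ h > 11 ∧ lim = 4 implies it.
Countermodel: at the initial state buf = {[14] = 12, elsewhere 12}, h = 12, lim = 4, the precondition holds but the weakest precondition fails.
Answer: invalid


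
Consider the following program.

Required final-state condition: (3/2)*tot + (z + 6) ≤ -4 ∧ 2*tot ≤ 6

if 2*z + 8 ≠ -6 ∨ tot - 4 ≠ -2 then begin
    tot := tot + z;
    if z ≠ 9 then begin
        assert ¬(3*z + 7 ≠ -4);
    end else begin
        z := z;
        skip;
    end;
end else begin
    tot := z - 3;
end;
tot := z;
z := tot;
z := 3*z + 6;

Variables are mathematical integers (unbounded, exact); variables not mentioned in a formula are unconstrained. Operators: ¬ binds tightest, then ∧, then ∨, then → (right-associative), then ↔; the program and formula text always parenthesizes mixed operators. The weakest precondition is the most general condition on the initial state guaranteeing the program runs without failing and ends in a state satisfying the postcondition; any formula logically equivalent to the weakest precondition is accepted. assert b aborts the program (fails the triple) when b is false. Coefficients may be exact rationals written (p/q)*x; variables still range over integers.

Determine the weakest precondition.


Working backward. After the program, the postcondition (3/2)*tot + (z + 6) ≤ -4 ∧ 2*tot ≤ 6 must hold; in canonical form it is (3/2)*tot + z ≤ -10 ∧ 2*tot ≤ 6.
Before z := 3*z + 6: (3/2)*tot + 3*z ≤ -16 ∧ 2*tot ≤ 6
Before z := tot: (9/2)*tot ≤ -16 ∧ 2*tot ≤ 6
Before tot := z: (9/2)*z ≤ -16 ∧ 2*z ≤ 6
Then branch requires (z ≠ 9 → ((¬(3*z ≠ -11)) ∧ (9/2)*z ≤ -16 ∧ 2*z ≤ 6)) ∧ ((¬(z ≠ 9)) → ((9/2)*z ≤ -16 ∧ 2*z ≤ 6)); else branch requires (9/2)*z ≤ -16 ∧ 2*z ≤ 6.
Before the if: ((2*z ≠ -14 ∨ tot ≠ 2) → ((z ≠ 9 → ((¬(3*z ≠ -11)) ∧ (9/2)*z ≤ -16 ∧ 2*z ≤ 6)) ∧ ((¬(z ≠ 9)) → ((9/2)*z ≤ -16 ∧ 2*z ≤ 6)))) ∧ ((¬(2*z ≠ -14 ∨ tot ≠ 2)) → ((9/2)*z ≤ -16 ∧ 2*z ≤ 6))
Answer: WP = ((2*z ≠ -14 ∨ tot ≠ 2) → ((z ≠ 9 → ((¬(3*z ≠ -11)) ∧ (9/2)*z ≤ -16 ∧ 2*z ≤ 6)) ∧ ((¬(z ≠ 9)) → ((9/2)*z ≤ -16 ∧ 2*z ≤ 6)))) ∧ ((¬(2*z ≠ -14 ∨ tot ≠ 2)) → ((9/2)*z ≤ -16 ∧ 2*z ≤ 6))


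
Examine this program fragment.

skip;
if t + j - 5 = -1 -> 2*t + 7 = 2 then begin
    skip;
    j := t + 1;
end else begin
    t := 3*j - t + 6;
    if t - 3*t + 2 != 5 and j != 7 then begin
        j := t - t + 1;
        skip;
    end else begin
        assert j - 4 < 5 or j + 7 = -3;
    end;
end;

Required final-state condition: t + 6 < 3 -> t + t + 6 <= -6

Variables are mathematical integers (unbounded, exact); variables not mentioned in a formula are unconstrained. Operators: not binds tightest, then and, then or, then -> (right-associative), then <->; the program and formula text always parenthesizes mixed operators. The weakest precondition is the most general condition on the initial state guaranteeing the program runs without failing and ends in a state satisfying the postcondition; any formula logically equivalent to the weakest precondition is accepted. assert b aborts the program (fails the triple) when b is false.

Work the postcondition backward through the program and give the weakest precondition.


Working backward. After the program, the postcondition t + 6 < 3 -> t + t + 6 <= -6 must hold; in canonical form it is t < -3 -> 2*t <= -12.
Then branch requires t < -3 -> 2*t <= -12; else branch requires ((2*t != 6*j + 15 and j != 7) -> (3*j < t - 9 -> 6*j <= 2*t - 24)) and ((not (2*t != 6*j + 15 and j != 7)) -> ((j < 9 or j = -10) and (3*j < t - 9 -> 6*j <= 2*t - 24))).
Before the if: ((j + t = 4 -> 2*t = -5) -> (t < -3 -> 2*t <= -12)) and ((not (j + t = 4 -> 2*t = -5)) -> (((2*t != 6*j + 15 and j != 7) -> (3*j < t - 9 -> 6*j <= 2*t - 24)) and ((not (2*t != 6*j + 15 and j != 7)) -> ((j < 9 or j = -10) and (3*j < t - 9 -> 6*j <= 2*t - 24)))))
Before skip: ((j + t = 4 -> 2*t = -5) -> (t < -3 -> 2*t <= -12)) and ((not (j + t = 4 -> 2*t = -5)) -> (((2*t != 6*j + 15 and j != 7) -> (3*j < t - 9 -> 6*j <= 2*t - 24)) and ((not (2*t != 6*j + 15 and j != 7)) -> ((j < 9 or j = -10) and (3*j < t - 9 -> 6*j <= 2*t - 24)))))
Answer: WP = ((j + t = 4 -> 2*t = -5) -> (t < -3 -> 2*t <= -12)) and ((not (j + t = 4 -> 2*t = -5)) -> (((2*t != 6*j + 15 and j != 7) -> (3*j < t - 9 -> 6*j <= 2*t - 24)) and ((not (2*t != 6*j + 15 and j != 7)) -> ((j < 9 or j = -10) and (3*j < t - 9 -> 6*j <= 2*t - 24)))))


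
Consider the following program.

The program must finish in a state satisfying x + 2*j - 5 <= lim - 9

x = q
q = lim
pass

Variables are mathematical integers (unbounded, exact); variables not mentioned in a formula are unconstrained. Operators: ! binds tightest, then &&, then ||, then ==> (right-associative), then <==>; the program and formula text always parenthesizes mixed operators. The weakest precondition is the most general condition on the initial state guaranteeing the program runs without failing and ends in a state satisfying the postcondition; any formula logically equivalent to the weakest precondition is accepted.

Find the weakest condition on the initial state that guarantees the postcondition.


Working backward. After the program, the postcondition x + 2*j - 5 <= lim - 9 must hold; in canonical form it is 2*j + x <= lim - 4.
Before skip: 2*j + x <= lim - 4
Before q := lim: 2*j + x <= lim - 4
Before x := q: 2*j + q <= lim - 4
Answer: WP = 2*j + q <= lim - 4


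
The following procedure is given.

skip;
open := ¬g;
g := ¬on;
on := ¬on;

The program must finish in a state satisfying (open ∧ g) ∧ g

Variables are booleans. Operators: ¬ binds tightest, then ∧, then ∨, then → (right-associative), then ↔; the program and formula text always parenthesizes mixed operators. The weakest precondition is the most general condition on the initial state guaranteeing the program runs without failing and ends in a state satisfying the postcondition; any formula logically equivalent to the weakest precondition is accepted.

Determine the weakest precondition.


Working backward. After the program, the postcondition (open ∧ g) ∧ g must hold; in canonical form it is open ∧ g.
Before on := ¬on: open ∧ g
Before g := ¬on: open ∧ (¬on)
Before open := ¬g: (¬g) ∧ (¬on)
Before skip: (¬g) ∧ (¬on)
Answer: WP = (¬g) ∧ (¬on)


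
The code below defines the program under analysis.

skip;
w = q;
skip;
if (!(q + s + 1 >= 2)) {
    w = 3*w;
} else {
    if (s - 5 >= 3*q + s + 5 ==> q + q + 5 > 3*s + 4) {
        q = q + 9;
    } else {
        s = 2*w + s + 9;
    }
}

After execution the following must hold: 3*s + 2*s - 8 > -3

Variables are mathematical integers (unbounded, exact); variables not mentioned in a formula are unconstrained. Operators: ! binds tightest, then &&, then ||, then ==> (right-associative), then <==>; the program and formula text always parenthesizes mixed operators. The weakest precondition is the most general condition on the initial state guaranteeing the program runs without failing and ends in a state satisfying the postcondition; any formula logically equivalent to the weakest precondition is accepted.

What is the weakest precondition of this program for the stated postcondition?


Working backward. After the program, the postcondition 3*s + 2*s - 8 > -3 must hold; in canonical form it is 5*s > 5.
Then branch requires 5*s > 5; else branch requires ((3*q <= -10 ==> 2*q > 3*s - 1) ==> 5*s > 5) && ((!(3*q <= -10 ==> 2*q > 3*s - 1)) ==> 5*s + 10*w > -40).
Before the if: ((!(q + s >= 1)) ==> 5*s > 5) && (q + s >= 1 ==> (((3*q <= -10 ==> 2*q > 3*s - 1) ==> 5*s > 5) && ((!(3*q <= -10 ==> 2*q > 3*s - 1)) ==> 5*s + 10*w > -40)))
Before skip: ((!(q + s >= 1)) ==> 5*s > 5) && (q + s >= 1 ==> (((3*q <= -10 ==> 2*q > 3*s - 1) ==> 5*s > 5) && ((!(3*q <= -10 ==> 2*q > 3*s - 1)) ==> 5*s + 10*w > -40)))
Before w := q: ((!(q + s >= 1)) ==> 5*s > 5) && (q + s >= 1 ==> (((3*q <= -10 ==> 2*q > 3*s - 1) ==> 5*s > 5) && ((!(3*q <= -10 ==> 2*q > 3*s - 1)) ==> 10*q + 5*s > -40)))
Before skip: ((!(q + s >= 1)) ==> 5*s > 5) && (q + s >= 1 ==> (((3*q <= -10 ==> 2*q > 3*s - 1) ==> 5*s > 5) && ((!(3*q <= -10 ==> 2*q > 3*s - 1)) ==> 10*q + 5*s > -40)))
Answer: WP = ((!(q + s >= 1)) ==> 5*s > 5) && (q + s >= 1 ==> (((3*q <= -10 ==> 2*q > 3*s - 1) ==> 5*s > 5) && ((!(3*q <= -10 ==> 2*q > 3*s - 1)) ==> 10*q + 5*s > -40)))


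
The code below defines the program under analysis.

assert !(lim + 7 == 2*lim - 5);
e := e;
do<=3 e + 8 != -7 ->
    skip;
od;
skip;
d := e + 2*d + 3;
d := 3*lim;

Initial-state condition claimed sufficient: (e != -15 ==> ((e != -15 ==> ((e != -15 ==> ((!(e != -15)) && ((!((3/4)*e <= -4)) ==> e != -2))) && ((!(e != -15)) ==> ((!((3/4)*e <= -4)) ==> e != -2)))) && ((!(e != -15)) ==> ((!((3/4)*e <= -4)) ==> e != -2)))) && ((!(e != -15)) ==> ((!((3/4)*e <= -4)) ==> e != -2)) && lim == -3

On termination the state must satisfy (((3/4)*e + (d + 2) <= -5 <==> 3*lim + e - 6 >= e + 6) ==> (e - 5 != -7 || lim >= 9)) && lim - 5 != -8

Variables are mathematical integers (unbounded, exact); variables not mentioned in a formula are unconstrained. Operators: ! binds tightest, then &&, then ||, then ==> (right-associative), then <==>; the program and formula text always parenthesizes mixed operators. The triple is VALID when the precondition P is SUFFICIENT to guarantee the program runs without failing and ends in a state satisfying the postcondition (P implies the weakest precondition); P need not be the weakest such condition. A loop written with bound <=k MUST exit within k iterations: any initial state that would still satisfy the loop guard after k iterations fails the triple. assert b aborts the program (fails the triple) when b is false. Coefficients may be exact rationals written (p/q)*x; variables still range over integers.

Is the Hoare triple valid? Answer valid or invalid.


Working backward. After the program, the postcondition (((3/4)*e + (d + 2) <= -5 <==> 3*lim + e - 6 >= e + 6) ==> (e - 5 != -7 || lim >= 9)) && lim - 5 != -8 must hold; in canonical form it is ((d + (3/4)*e <= -7 <==> 3*lim >= 12) ==> (e != -2 || lim >= 9)) && lim != -3.
Before d := 3*lim: (((3/4)*e + 3*lim <= -7 <==> 3*lim >= 12) ==> (e != -2 || lim >= 9)) && lim != -3
Before d := e + 2*d + 3: (((3/4)*e + 3*lim <= -7 <==> 3*lim >= 12) ==> (e != -2 || lim >= 9)) && lim != -3
Before skip: (((3/4)*e + 3*lim <= -7 <==> 3*lim >= 12) ==> (e != -2 || lim >= 9)) && lim != -3
Before the loop (bound <=3), unroll the exhaustion recursion (WP_0 = exit-now case; WP_j = one more guarded iteration, up to j = 3):
  WP_0: (!(e != -15)) && (((3/4)*e + 3*lim <= -7 <==> 3*lim >= 12) ==> (e != -2 || lim >= 9)) && lim != -3
  WP_1: (e != -15 ==> ((!(e != -15)) && (((3/4)*e + 3*lim <= -7 <==> 3*lim >= 12) ==> (e != -2 || lim >= 9)) && lim != -3)) && ((!(e != -15)) ==> ((((3/4)*e + 3*lim <= -7 <==> 3*lim >= 12) ==> (e != -2 || lim >= 9)) && lim != -3))
  WP_2: (e != -15 ==> ((e != -15 ==> ((!(e != -15)) && (((3/4)*e + 3*lim <= -7 <==> 3*lim >= 12) ==> (e != -2 || lim >= 9)) && lim != -3)) && ((!(e != -15)) ==> ((((3/4)*e + 3*lim <= -7 <==> 3*lim >= 12) ==> (e != -2 || lim >= 9)) && lim != -3)))) && ((!(e != -15)) ==> ((((3/4)*e + 3*lim <= -7 <==> 3*lim >= 12) ==> (e != -2 || lim >= 9)) && lim != -3))
  WP_3: (e != -15 ==> ((e != -15 ==> ((e != -15 ==> ((!(e != -15)) && (((3/4)*e + 3*lim <= -7 <==> 3*lim >= 12) ==> (e != -2 || lim >= 9)) && lim != -3)) && ((!(e != -15)) ==> ((((3/4)*e + 3*lim <= -7 <==> 3*lim >= 12) ==> (e != -2 || lim >= 9)) && lim != -3)))) && ((!(e != -15)) ==> ((((3/4)*e + 3*lim <= -7 <==> 3*lim >= 12) ==> (e != -2 || lim >= 9)) && lim != -3)))) && ((!(e != -15)) ==> ((((3/4)*e + 3*lim <= -7 <==> 3*lim >= 12) ==> (e != -2 || lim >= 9)) && lim != -3))
So before the loop: (e != -15 ==> ((e != -15 ==> ((e != -15 ==> ((!(e != -15)) && (((3/4)*e + 3*lim <= -7 <==> 3*lim >= 12) ==> (e != -2 || lim >= 9)) && lim != -3)) && ((!(e != -15)) ==> ((((3/4)*e + 3*lim <= -7 <==> 3*lim >= 12) ==> (e != -2 || lim >= 9)) && lim != -3)))) && ((!(e != -15)) ==> ((((3/4)*e + 3*lim <= -7 <==> 3*lim >= 12) ==> (e != -2 || lim >= 9)) && lim != -3)))) && ((!(e != -15)) ==> ((((3/4)*e + 3*lim <= -7 <==> 3*lim >= 12) ==> (e != -2 || lim >= 9)) && lim != -3))
Before e := e: (e != -15 ==> ((e != -15 ==> ((e != -15 ==> ((!(e != -15)) && (((3/4)*e + 3*lim <= -7 <==> 3*lim >= 12) ==> (e != -2 || lim >= 9)) && lim != -3)) && ((!(e != -15)) ==> ((((3/4)*e + 3*lim <= -7 <==> 3*lim >= 12) ==> (e != -2 || lim >= 9)) && lim != -3)))) && ((!(e != -15)) ==> ((((3/4)*e + 3*lim <= -7 <==> 3*lim >= 12) ==> (e != -2 || lim >= 9)) && lim != -3)))) && ((!(e != -15)) ==> ((((3/4)*e + 3*lim <= -7 <==> 3*lim >= 12) ==> (e != -2 || lim >= 9)) && lim != -3))
Before assert !(lim + 7 == 2*lim - 5): (!(lim == 12)) && (e != -15 ==> ((e != -15 ==> ((e != -15 ==> ((!(e != -15)) && (((3/4)*e + 3*lim <= -7 <==> 3*lim >= 12) ==> (e != -2 || lim >= 9)) && lim != -3)) && ((!(e != -15)) ==> ((((3/4)*e + 3*lim <= -7 <==> 3*lim >= 12) ==> (e != -2 || lim >= 9)) && lim != -3)))) && ((!(e != -15)) ==> ((((3/4)*e + 3*lim <= -7 <==> 3*lim >= 12) ==> (e != -2 || lim >= 9)) && lim != -3)))) && ((!(e != -15)) ==> ((((3/4)*e + 3*lim <= -7 <==> 3*lim >= 12) ==> (e != -2 || lim >= 9)) && lim != -3))
The weakest precondition is (!(lim == 12)) && (e != -15 ==> ((e != -15 ==> ((e != -15 ==> ((!(e != -15)) && (((3/4)*e + 3*lim <= -7 <==> 3*lim >= 12) ==> (e != -2 || lim >= 9)) && lim != -3)) && ((!(e != -15)) ==> ((((3/4)*e + 3*lim <= -7 <==> 3*lim >= 12) ==> (e != -2 || lim >= 9)) && lim != -3)))) && ((!(e != -15)) ==> ((((3/4)*e + 3*lim <= -7 <==> 3*lim >= 12) ==> (e != -2 || lim >= 9)) && lim != -3)))) && ((!(e != -15)) ==> ((((3/4)*e + 3*lim <= -7 <==> 3*lim >= 12) ==> (e != -2 || lim >= 9)) && lim != -3)).
Check whether (e != -15 ==> ((e != -15 ==> ((e != -15 ==> ((!(e != -15)) && ((!((3/4)*e <= -4)) ==> e != -2))) && ((!(e != -15)) ==> ((!((3/4)*e <= -4)) ==> e != -2)))) && ((!(e != -15)) ==> ((!((3/4)*e <= -4)) ==> e != -2)))) && ((!(e != -15)) ==> ((!((3/4)*e <= -4)) ==> e != -2)) && lim == -3 implies it.
Countermodel: at the initial state e = -15, lim = -3, the precondition holds but the weakest precondition fails.
Answer: invalid
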